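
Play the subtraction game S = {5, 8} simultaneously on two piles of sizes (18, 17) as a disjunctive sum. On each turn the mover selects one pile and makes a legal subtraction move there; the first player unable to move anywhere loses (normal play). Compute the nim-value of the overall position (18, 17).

All piles use S = {5, 8}:
n :  0  1  2  3  4  5  6  7  8  9 10 11 12 13 14 15 16 17 18
G :  0  0  0  0  0  1  1  1  1  1  2  2  2  0  0  0  0  0  1
Pile A: G(18) = 1.
Pile B: G(17) = 0.
Combined Grundy value = 1 ⊕ 0 = 1.

1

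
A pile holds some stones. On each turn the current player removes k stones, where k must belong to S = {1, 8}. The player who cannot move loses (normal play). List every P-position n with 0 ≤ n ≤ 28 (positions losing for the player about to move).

0, 2, 4, 6, 9, 11, 13, 15, 18, 20, 22, 24, 27

G(0) = 0
G(1) = mex{0} = 1
G(2) = mex{1} = 0
G(3) = mex{0} = 1
G(4) = mex{1} = 0
G(5) = mex{0} = 1
G(6) = mex{1} = 0
G(7) = mex{0} = 1
G(8) = mex{1,0} = 2
G(9) = mex{2,1} = 0
G(10) = mex{0,0} = 1
G(11) = mex{1,1} = 0
G(12) = mex{0,0} = 1
G(13) = mex{1,1} = 0
G(14) = mex{0,0} = 1
G(15) = mex{1,1} = 0
G(16) = mex{0,2} = 1
G(17) = mex{1,0} = 2
G(18) = mex{2,1} = 0
G(19) = mex{0,0} = 1
G(20) = mex{1,1} = 0
G(21) = mex{0,0} = 1
G(22) = mex{1,1} = 0
G(23) = mex{0,0} = 1
G(24) = mex{1,1} = 0
G(25) = mex{0,2} = 1
G(26) = mex{1,0} = 2
G(27) = mex{2,1} = 0
G(28) = mex{0,0} = 1
P-positions are exactly the n with G(n) = 0.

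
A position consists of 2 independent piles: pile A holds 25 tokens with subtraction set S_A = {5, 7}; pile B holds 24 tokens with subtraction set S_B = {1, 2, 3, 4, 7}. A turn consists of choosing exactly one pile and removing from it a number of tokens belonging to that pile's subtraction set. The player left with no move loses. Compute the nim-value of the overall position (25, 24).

4

Pile A, S = {5, 7}:
G(0) = 0
G(1) = mex{} = 0
G(2) = mex{} = 0
G(3) = mex{} = 0
G(4) = mex{} = 0
G(5) = mex{0} = 1
G(6) = mex{0} = 1
G(7) = mex{0,0} = 1
G(8) = mex{0,0} = 1
G(9) = mex{0,0} = 1
G(10) = mex{1,0} = 2
G(11) = mex{1,0} = 2
G(12) = mex{1,1} = 0
G(13) = mex{1,1} = 0
G(14) = mex{1,1} = 0
G(15) = mex{2,1} = 0
G(16) = mex{2,1} = 0
G(17) = mex{0,2} = 1
G(18) = mex{0,2} = 1
G(19) = mex{0,0} = 1
G(20) = mex{0,0} = 1
G(21) = mex{0,0} = 1
G(22) = mex{1,0} = 2
G(23) = mex{1,0} = 2
G(24) = mex{1,1} = 0
G(25) = mex{1,1} = 0
G_A(25) = 0.
Pile B, S = {1, 2, 3, 4, 7}:
n :  0  1  2  3  4  5  6  7  8  9 10 11 12 13 14 15 16 17 18 19 20 21 22 23 24
G :  0  1  2  3  4  0  1  2  3  4  0  1  2  3  4  0  1  2  3  4  0  1  2  3  4
G_B(24) = 4.
Combined Grundy value = 0 ⊕ 4 = 4.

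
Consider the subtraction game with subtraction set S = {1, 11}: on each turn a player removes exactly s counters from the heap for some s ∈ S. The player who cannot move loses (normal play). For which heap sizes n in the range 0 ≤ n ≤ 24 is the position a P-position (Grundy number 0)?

0, 2, 4, 6, 8, 10, 12, 14, 16, 18, 20, 22, 24

G(0) = 0
G(1) = mex{0} = 1
G(2) = mex{1} = 0
G(3) = mex{0} = 1
G(4) = mex{1} = 0
G(5) = mex{0} = 1
G(6) = mex{1} = 0
G(7) = mex{0} = 1
G(8) = mex{1} = 0
G(9) = mex{0} = 1
G(10) = mex{1} = 0
G(11) = mex{0,0} = 1
G(12) = mex{1,1} = 0
G(13) = mex{0,0} = 1
G(14) = mex{1,1} = 0
G(15) = mex{0,0} = 1
G(16) = mex{1,1} = 0
G(17) = mex{0,0} = 1
G(18) = mex{1,1} = 0
G(19) = mex{0,0} = 1
G(20) = mex{1,1} = 0
G(21) = mex{0,0} = 1
G(22) = mex{1,1} = 0
G(23) = mex{0,0} = 1
G(24) = mex{1,1} = 0
P-positions are exactly the n with G(n) = 0.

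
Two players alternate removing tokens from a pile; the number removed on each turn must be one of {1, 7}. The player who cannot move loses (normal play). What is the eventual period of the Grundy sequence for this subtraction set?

n :  0  1  2  3  4  5  6  7  8  9 10 11 12 13 14
G :  0  1  0  1  0  1  0  1  0  1  0  1  0  1  0
G(n+2) = G(n) holds for n = 0,…,6 (a full window of length max(S) = 7), so the sequence is purely periodic with period 2.

2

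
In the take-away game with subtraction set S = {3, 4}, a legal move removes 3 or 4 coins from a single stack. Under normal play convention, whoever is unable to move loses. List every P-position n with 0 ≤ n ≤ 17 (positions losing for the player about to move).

n :  0  1  2  3  4  5  6  7  8  9 10 11 12 13 14 15 16 17
G :  0  0  0  1  1  1  2  0  0  0  1  1  1  2  0  0  0  1
P-positions are exactly the n with G(n) = 0.

0, 1, 2, 7, 8, 9, 14, 15, 16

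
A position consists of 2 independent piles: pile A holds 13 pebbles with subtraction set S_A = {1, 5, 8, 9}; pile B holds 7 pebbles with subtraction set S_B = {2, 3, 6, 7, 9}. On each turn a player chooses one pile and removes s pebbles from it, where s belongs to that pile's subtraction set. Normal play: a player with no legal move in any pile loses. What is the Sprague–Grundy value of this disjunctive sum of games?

Pile A, S = {1, 5, 8, 9}:
n :  0  1  2  3  4  5  6  7  8  9 10 11 12 13
G :  0  1  0  1  0  1  0  1  2  3  2  3  2  3
G_A(13) = 3.
Pile B, S = {2, 3, 6, 7, 9}:
n : 0 1 2 3 4 5 6 7
G : 0 0 1 1 2 0 3 1
G_B(7) = 1.
Combined Grundy value = 3 ⊕ 1 = 2.

2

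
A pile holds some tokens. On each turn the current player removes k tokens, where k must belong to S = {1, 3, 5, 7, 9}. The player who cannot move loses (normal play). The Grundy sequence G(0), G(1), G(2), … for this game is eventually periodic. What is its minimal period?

n :  0  1  2  3  4  5  6  7  8  9 10 11 12 13 14
G :  0  1  0  1  0  1  0  1  0  1  0  1  0  1  0
G(n+2) = G(n) holds for n = 0,…,8 (a full window of length max(S) = 9), so the sequence is purely periodic with period 2.

2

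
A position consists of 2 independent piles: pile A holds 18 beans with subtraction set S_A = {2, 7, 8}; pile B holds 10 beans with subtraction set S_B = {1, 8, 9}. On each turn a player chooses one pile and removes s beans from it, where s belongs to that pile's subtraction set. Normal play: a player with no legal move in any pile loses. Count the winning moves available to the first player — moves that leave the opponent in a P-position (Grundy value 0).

0

Pile A, S = {2, 7, 8}:
G(0) = 0
G(1) = mex{} = 0
G(2) = mex{0} = 1
G(3) = mex{0} = 1
G(4) = mex{1} = 0
G(5) = mex{1} = 0
G(6) = mex{0} = 1
G(7) = mex{0,0} = 1
G(8) = mex{1,0,0} = 2
G(9) = mex{1,1,0} = 2
G(10) = mex{2,1,1} = 0
G(11) = mex{2,0,1} = 3
G(12) = mex{0,0,0} = 1
G(13) = mex{3,1,0} = 2
G(14) = mex{1,1,1} = 0
G(15) = mex{2,2,1} = 0
G(16) = mex{0,2,2} = 1
G(17) = mex{0,0,2} = 1
G(18) = mex{1,3,0} = 2
G_A(18) = 2.
Pile B, S = {1, 8, 9}:
n :  0  1  2  3  4  5  6  7  8  9 10
G :  0  1  0  1  0  1  0  1  2  3  2
G_B(10) = 2.
Combined Grundy value = 2 ⊕ 2 = 0.
A winning move leaves total XOR = 0, i.e. changes one component's Grundy value g to g ⊕ X where X is the current total.
Pile A: target g' = 2⊕0 = 2, but every legal move changes the Grundy value (mex property), so 0 moves.
Pile B: target g' = 2⊕0 = 2, but every legal move changes the Grundy value (mex property), so 0 moves.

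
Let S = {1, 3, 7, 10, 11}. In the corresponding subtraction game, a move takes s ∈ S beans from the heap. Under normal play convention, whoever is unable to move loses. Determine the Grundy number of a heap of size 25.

n :  0  1  2  3  4  5  6  7  8  9 10 11 12 13 14 15 16 17 18 19 20 21 22 23 24 25
G :  0  1  0  1  0  1  0  1  0  1  2  3  2  3  2  3  2  3  2  3  0  1  0  1  0  1

1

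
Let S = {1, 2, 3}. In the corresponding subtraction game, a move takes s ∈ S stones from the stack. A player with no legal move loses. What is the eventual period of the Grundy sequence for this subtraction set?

4

n :  0  1  2  3  4  5  6  7  8  9 10 11 12 13 14
G :  0  1  2  3  0  1  2  3  0  1  2  3  0  1  2
G(n+4) = G(n) holds for n = 0,…,2 (a full window of length max(S) = 3), so the sequence is purely periodic with period 4.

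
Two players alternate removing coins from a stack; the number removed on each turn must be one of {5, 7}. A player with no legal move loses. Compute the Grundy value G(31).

n :  0  1  2  3  4  5  6  7  8  9 10 11 12 13 14 15 16 17 18 19 20 21 22 23 24 25 26 27 28 29 30 31
G :  0  0  0  0  0  1  1  1  1  1  2  2  0  0  0  0  0  1  1  1  1  1  2  2  0  0  0  0  0  1  1  1

1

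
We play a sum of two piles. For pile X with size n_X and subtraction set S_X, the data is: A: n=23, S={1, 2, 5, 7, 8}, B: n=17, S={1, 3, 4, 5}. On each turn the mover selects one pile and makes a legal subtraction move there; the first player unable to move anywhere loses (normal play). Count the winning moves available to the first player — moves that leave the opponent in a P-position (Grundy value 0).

Pile A, S = {1, 2, 5, 7, 8}:
n :  0  1  2  3  4  5  6  7  8  9 10 11 12 13 14 15 16 17 18 19 20 21 22 23
G :  0  1  2  0  1  2  0  1  2  0  1  2  0  1  2  0  1  2  0  1  2  0  1  2
G_A(23) = 2.
Pile B, S = {1, 3, 4, 5}:
n :  0  1  2  3  4  5  6  7  8  9 10 11 12 13 14 15 16 17
G :  0  1  0  1  2  3  2  3  0  1  0  1  2  3  2  3  0  1
G_B(17) = 1.
Combined Grundy value = 2 ⊕ 1 = 3.
A winning move leaves total XOR = 0, i.e. changes one component's Grundy value g to g ⊕ X where X is the current total.
Pile A: need g' = 2⊕3 = 1. Options: 23−1→G=1, 23−2→G=0, 23−5→G=0, 23−7→G=1, 23−8→G=0. Hits: 2.
Pile B: need g' = 1⊕3 = 2. Options: 17−1→G=0, 17−3→G=2, 17−4→G=3, 17−5→G=2. Hits: 2.

4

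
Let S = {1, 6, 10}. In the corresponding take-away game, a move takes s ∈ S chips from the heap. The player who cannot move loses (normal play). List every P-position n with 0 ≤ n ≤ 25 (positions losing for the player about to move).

G(0) = 0
G(1) = mex{0} = 1
G(2) = mex{1} = 0
G(3) = mex{0} = 1
G(4) = mex{1} = 0
G(5) = mex{0} = 1
G(6) = mex{1,0} = 2
G(7) = mex{2,1} = 0
G(8) = mex{0,0} = 1
G(9) = mex{1,1} = 0
G(10) = mex{0,0,0} = 1
G(11) = mex{1,1,1} = 0
G(12) = mex{0,2,0} = 1
G(13) = mex{1,0,1} = 2
G(14) = mex{2,1,0} = 3
G(15) = mex{3,0,1} = 2
G(16) = mex{2,1,2} = 0
G(17) = mex{0,0,0} = 1
G(18) = mex{1,1,1} = 0
G(19) = mex{0,2,0} = 1
G(20) = mex{1,3,1} = 0
G(21) = mex{0,2,0} = 1
G(22) = mex{1,0,1} = 2
G(23) = mex{2,1,2} = 0
G(24) = mex{0,0,3} = 1
G(25) = mex{1,1,2} = 0
P-positions are exactly the n with G(n) = 0.

0, 2, 4, 7, 9, 11, 16, 18, 20, 23, 25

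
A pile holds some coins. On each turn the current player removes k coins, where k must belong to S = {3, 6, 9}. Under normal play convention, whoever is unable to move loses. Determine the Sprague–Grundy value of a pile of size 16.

G(0) = 0
G(1) = mex{} = 0
G(2) = mex{} = 0
G(3) = mex{0} = 1
G(4) = mex{0} = 1
G(5) = mex{0} = 1
G(6) = mex{1,0} = 2
G(7) = mex{1,0} = 2
G(8) = mex{1,0} = 2
G(9) = mex{2,1,0} = 3
G(10) = mex{2,1,0} = 3
G(11) = mex{2,1,0} = 3
G(12) = mex{3,2,1} = 0
G(13) = mex{3,2,1} = 0
G(14) = mex{3,2,1} = 0
G(15) = mex{0,3,2} = 1
G(16) = mex{0,3,2} = 1

1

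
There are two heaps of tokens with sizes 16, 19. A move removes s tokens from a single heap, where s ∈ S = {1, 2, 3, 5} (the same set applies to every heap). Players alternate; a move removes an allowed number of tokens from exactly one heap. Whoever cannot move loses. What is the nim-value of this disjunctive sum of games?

3

All heaps use S = {1, 2, 3, 5}:
n :  0  1  2  3  4  5  6  7  8  9 10 11 12 13 14 15 16 17 18 19
G :  0  1  2  3  0  1  2  3  0  1  2  3  0  1  2  3  0  1  2  3
Heap A: G(16) = 0.
Heap B: G(19) = 3.
Combined Grundy value = 0 ⊕ 3 = 3.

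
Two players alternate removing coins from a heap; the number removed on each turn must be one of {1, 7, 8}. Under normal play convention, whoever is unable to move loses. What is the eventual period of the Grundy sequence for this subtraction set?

15

n :  0  1  2  3  4  5  6  7  8  9 10 11 12 13 14 15 16 17 18 19 20 21 22 23 24 25 26 27 28 29 30 31
G :  0  1  0  1  0  1  0  1  2  3  2  3  2  3  2  0  1  0  1  0  1  0  1  2  3  2  3  2  3  2  0  1
G(n+15) = G(n) holds for n = 0,…,7 (a full window of length max(S) = 8), so the sequence is purely periodic with period 15.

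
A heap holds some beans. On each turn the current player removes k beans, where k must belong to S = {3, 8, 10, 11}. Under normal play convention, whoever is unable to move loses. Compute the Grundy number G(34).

3

n :  0  1  2  3  4  5  6  7  8  9 10 11 12 13 14 15 16 17 18 19 20 21 22 23 24 25 26 27 28 29 30 31 32 33 34
G :  0  0  0  1  1  1  0  0  2  1  1  3  2  2  2  3  3  3  4  0  0  0  1  1  1  0  0  2  1  1  3  2  2  2  3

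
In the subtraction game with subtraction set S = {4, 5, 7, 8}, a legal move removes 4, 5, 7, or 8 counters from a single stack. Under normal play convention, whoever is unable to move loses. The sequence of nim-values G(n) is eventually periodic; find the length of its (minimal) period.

12

n :  0  1  2  3  4  5  6  7  8  9 10 11 12 13 14 15 16 17 18 19 20 21 22 23 24 25
G :  0  0  0  0  1  1  1  1  2  2  2  2  0  0  0  0  1  1  1  1  2  2  2  2  0  0
G(n+12) = G(n) holds for n = 0,…,7 (a full window of length max(S) = 8), so the sequence is purely periodic with period 12.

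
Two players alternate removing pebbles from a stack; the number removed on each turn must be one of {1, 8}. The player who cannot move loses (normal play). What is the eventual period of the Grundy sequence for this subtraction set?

9

G(0) = 0
G(1) = mex{0} = 1
G(2) = mex{1} = 0
G(3) = mex{0} = 1
G(4) = mex{1} = 0
G(5) = mex{0} = 1
G(6) = mex{1} = 0
G(7) = mex{0} = 1
G(8) = mex{1,0} = 2
G(9) = mex{2,1} = 0
G(10) = mex{0,0} = 1
G(11) = mex{1,1} = 0
G(12) = mex{0,0} = 1
G(13) = mex{1,1} = 0
G(14) = mex{0,0} = 1
G(15) = mex{1,1} = 0
G(16) = mex{0,2} = 1
G(17) = mex{1,0} = 2
G(18) = mex{2,1} = 0
G(19) = mex{0,0} = 1
G(n+9) = G(n) holds for n = 0,…,7 (a full window of length max(S) = 8), so the sequence is purely periodic with period 9.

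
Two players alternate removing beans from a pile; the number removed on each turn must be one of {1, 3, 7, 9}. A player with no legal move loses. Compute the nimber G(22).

0

G(0) = 0
G(1) = mex{0} = 1
G(2) = mex{1} = 0
G(3) = mex{0,0} = 1
G(4) = mex{1,1} = 0
G(5) = mex{0,0} = 1
G(6) = mex{1,1} = 0
G(7) = mex{0,0,0} = 1
G(8) = mex{1,1,1} = 0
G(9) = mex{0,0,0,0} = 1
G(10) = mex{1,1,1,1} = 0
G(11) = mex{0,0,0,0} = 1
G(12) = mex{1,1,1,1} = 0
G(13) = mex{0,0,0,0} = 1
G(14) = mex{1,1,1,1} = 0
G(15) = mex{0,0,0,0} = 1
G(16) = mex{1,1,1,1} = 0
G(17) = mex{0,0,0,0} = 1
G(18) = mex{1,1,1,1} = 0
G(19) = mex{0,0,0,0} = 1
G(20) = mex{1,1,1,1} = 0
G(21) = mex{0,0,0,0} = 1
G(22) = mex{1,1,1,1} = 0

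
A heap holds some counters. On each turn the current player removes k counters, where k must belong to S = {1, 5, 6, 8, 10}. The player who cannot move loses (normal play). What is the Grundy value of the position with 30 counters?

n :  0  1  2  3  4  5  6  7  8  9 10 11 12 13 14 15 16 17 18 19 20 21 22 23 24 25 26 27 28 29 30
G :  0  1  0  1  0  1  2  3  2  3  2  0  1  0  1  0  1  2  3  2  3  2  0  1  0  1  0  1  2  3  2

2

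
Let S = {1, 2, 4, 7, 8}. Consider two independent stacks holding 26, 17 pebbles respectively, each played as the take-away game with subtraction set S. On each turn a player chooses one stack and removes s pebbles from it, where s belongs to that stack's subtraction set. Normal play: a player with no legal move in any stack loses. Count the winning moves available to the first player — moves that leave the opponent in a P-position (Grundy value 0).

0

All stacks use S = {1, 2, 4, 7, 8}:
n :  0  1  2  3  4  5  6  7  8  9 10 11 12 13 14 15 16 17 18 19 20 21 22 23 24 25 26
G :  0  1  2  0  1  2  0  1  2  0  1  2  0  1  2  0  1  2  0  1  2  0  1  2  0  1  2
Stack A: G(26) = 2.
Stack B: G(17) = 2.
Combined Grundy value = 2 ⊕ 2 = 0.
A winning move leaves total XOR = 0, i.e. changes one component's Grundy value g to g ⊕ X where X is the current total.
Stack A: target g' = 2⊕0 = 2, but every legal move changes the Grundy value (mex property), so 0 moves.
Stack B: target g' = 2⊕0 = 2, but every legal move changes the Grundy value (mex property), so 0 moves.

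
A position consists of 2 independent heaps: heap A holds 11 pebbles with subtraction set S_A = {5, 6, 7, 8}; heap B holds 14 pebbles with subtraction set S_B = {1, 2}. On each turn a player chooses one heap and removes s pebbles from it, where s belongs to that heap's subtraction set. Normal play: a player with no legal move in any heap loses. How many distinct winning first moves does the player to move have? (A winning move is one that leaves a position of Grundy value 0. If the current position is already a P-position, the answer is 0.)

Heap A, S = {5, 6, 7, 8}:
n :  0  1  2  3  4  5  6  7  8  9 10 11
G :  0  0  0  0  0  1  1  1  1  1  2  2
G_A(11) = 2.
Heap B, S = {1, 2}:
G(0) = 0
G(1) = mex{0} = 1
G(2) = mex{1,0} = 2
G(3) = mex{2,1} = 0
G(4) = mex{0,2} = 1
G(5) = mex{1,0} = 2
G(6) = mex{2,1} = 0
G(7) = mex{0,2} = 1
G(8) = mex{1,0} = 2
G(9) = mex{2,1} = 0
G(10) = mex{0,2} = 1
G(11) = mex{1,0} = 2
G(12) = mex{2,1} = 0
G(13) = mex{0,2} = 1
G(14) = mex{1,0} = 2
G_B(14) = 2.
Combined Grundy value = 2 ⊕ 2 = 0.
A winning move leaves total XOR = 0, i.e. changes one component's Grundy value g to g ⊕ X where X is the current total.
Heap A: target g' = 2⊕0 = 2, but every legal move changes the Grundy value (mex property), so 0 moves.
Heap B: target g' = 2⊕0 = 2, but every legal move changes the Grundy value (mex property), so 0 moves.

0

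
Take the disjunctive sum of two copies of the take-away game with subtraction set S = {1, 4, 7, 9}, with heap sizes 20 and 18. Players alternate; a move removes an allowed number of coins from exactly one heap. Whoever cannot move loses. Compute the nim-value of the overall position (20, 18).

2

All heaps use S = {1, 4, 7, 9}:
G(0) = 0
G(1) = mex{0} = 1
G(2) = mex{1} = 0
G(3) = mex{0} = 1
G(4) = mex{1,0} = 2
G(5) = mex{2,1} = 0
G(6) = mex{0,0} = 1
G(7) = mex{1,1,0} = 2
G(8) = mex{2,2,1} = 0
G(9) = mex{0,0,0,0} = 1
G(10) = mex{1,1,1,1} = 0
G(11) = mex{0,2,2,0} = 1
G(12) = mex{1,0,0,1} = 2
G(13) = mex{2,1,1,2} = 0
G(14) = mex{0,0,2,0} = 1
G(15) = mex{1,1,0,1} = 2
G(16) = mex{2,2,1,2} = 0
G(17) = mex{0,0,0,0} = 1
G(18) = mex{1,1,1,1} = 0
G(19) = mex{0,2,2,0} = 1
G(20) = mex{1,0,0,1} = 2
Heap A: G(20) = 2.
Heap B: G(18) = 0.
Combined Grundy value = 2 ⊕ 0 = 2.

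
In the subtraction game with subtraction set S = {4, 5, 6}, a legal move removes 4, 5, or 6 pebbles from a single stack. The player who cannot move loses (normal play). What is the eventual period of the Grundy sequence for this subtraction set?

10

G(0) = 0
G(1) = mex{} = 0
G(2) = mex{} = 0
G(3) = mex{} = 0
G(4) = mex{0} = 1
G(5) = mex{0,0} = 1
G(6) = mex{0,0,0} = 1
G(7) = mex{0,0,0} = 1
G(8) = mex{1,0,0} = 2
G(9) = mex{1,1,0} = 2
G(10) = mex{1,1,1} = 0
G(11) = mex{1,1,1} = 0
G(12) = mex{2,1,1} = 0
G(13) = mex{2,2,1} = 0
G(14) = mex{0,2,2} = 1
G(15) = mex{0,0,2} = 1
G(16) = mex{0,0,0} = 1
G(17) = mex{0,0,0} = 1
G(18) = mex{1,0,0} = 2
G(19) = mex{1,1,0} = 2
G(20) = mex{1,1,1} = 0
G(21) = mex{1,1,1} = 0
G(n+10) = G(n) holds for n = 0,…,5 (a full window of length max(S) = 6), so the sequence is purely periodic with period 10.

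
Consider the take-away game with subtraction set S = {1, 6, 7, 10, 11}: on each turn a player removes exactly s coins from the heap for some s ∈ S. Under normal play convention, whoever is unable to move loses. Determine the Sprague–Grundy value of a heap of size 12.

G(0) = 0
G(1) = mex{0} = 1
G(2) = mex{1} = 0
G(3) = mex{0} = 1
G(4) = mex{1} = 0
G(5) = mex{0} = 1
G(6) = mex{1,0} = 2
G(7) = mex{2,1,0} = 3
G(8) = mex{3,0,1} = 2
G(9) = mex{2,1,0} = 3
G(10) = mex{3,0,1,0} = 2
G(11) = mex{2,1,0,1,0} = 3
G(12) = mex{3,2,1,0,1} = 4

4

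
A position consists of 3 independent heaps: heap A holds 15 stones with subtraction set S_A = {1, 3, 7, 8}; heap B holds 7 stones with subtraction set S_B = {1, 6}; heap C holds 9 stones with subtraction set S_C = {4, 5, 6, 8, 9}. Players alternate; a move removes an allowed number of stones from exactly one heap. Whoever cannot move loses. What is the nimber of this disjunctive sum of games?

2

Heap A, S = {1, 3, 7, 8}:
G(0) = 0
G(1) = mex{0} = 1
G(2) = mex{1} = 0
G(3) = mex{0,0} = 1
G(4) = mex{1,1} = 0
G(5) = mex{0,0} = 1
G(6) = mex{1,1} = 0
G(7) = mex{0,0,0} = 1
G(8) = mex{1,1,1,0} = 2
G(9) = mex{2,0,0,1} = 3
G(10) = mex{3,1,1,0} = 2
G(11) = mex{2,2,0,1} = 3
G(12) = mex{3,3,1,0} = 2
G(13) = mex{2,2,0,1} = 3
G(14) = mex{3,3,1,0} = 2
G(15) = mex{2,2,2,1} = 0
G_A(15) = 0.
Heap B, S = {1, 6}:
G(0) = 0
G(1) = mex{0} = 1
G(2) = mex{1} = 0
G(3) = mex{0} = 1
G(4) = mex{1} = 0
G(5) = mex{0} = 1
G(6) = mex{1,0} = 2
G(7) = mex{2,1} = 0
G_B(7) = 0.
Heap C, S = {4, 5, 6, 8, 9}:
G(0) = 0
G(1) = mex{} = 0
G(2) = mex{} = 0
G(3) = mex{} = 0
G(4) = mex{0} = 1
G(5) = mex{0,0} = 1
G(6) = mex{0,0,0} = 1
G(7) = mex{0,0,0} = 1
G(8) = mex{1,0,0,0} = 2
G(9) = mex{1,1,0,0,0} = 2
G_C(9) = 2.
Combined Grundy value = 0 ⊕ 0 ⊕ 2 = 2.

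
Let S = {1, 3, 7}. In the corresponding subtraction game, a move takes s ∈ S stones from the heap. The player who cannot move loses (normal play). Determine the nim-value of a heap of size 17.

G(0) = 0
G(1) = mex{0} = 1
G(2) = mex{1} = 0
G(3) = mex{0,0} = 1
G(4) = mex{1,1} = 0
G(5) = mex{0,0} = 1
G(6) = mex{1,1} = 0
G(7) = mex{0,0,0} = 1
G(8) = mex{1,1,1} = 0
G(9) = mex{0,0,0} = 1
G(10) = mex{1,1,1} = 0
G(11) = mex{0,0,0} = 1
G(12) = mex{1,1,1} = 0
G(13) = mex{0,0,0} = 1
G(14) = mex{1,1,1} = 0
G(15) = mex{0,0,0} = 1
G(16) = mex{1,1,1} = 0
G(17) = mex{0,0,0} = 1

1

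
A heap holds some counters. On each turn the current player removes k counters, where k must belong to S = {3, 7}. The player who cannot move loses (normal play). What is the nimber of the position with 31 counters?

n :  0  1  2  3  4  5  6  7  8  9 10 11 12 13 14 15 16 17 18 19 20 21 22 23 24 25 26 27 28 29 30 31
G :  0  0  0  1  1  1  0  2  2  1  0  0  0  1  1  1  0  2  2  1  0  0  0  1  1  1  0  2  2  1  0  0

0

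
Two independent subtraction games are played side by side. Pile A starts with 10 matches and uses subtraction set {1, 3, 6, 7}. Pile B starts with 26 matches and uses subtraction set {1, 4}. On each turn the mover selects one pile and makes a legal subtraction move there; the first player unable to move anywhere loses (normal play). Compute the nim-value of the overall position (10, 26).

Pile A, S = {1, 3, 6, 7}:
G(0) = 0
G(1) = mex{0} = 1
G(2) = mex{1} = 0
G(3) = mex{0,0} = 1
G(4) = mex{1,1} = 0
G(5) = mex{0,0} = 1
G(6) = mex{1,1,0} = 2
G(7) = mex{2,0,1,0} = 3
G(8) = mex{3,1,0,1} = 2
G(9) = mex{2,2,1,0} = 3
G(10) = mex{3,3,0,1} = 2
G_A(10) = 2.
Pile B, S = {1, 4}:
G(0) = 0
G(1) = mex{0} = 1
G(2) = mex{1} = 0
G(3) = mex{0} = 1
G(4) = mex{1,0} = 2
G(5) = mex{2,1} = 0
G(6) = mex{0,0} = 1
G(7) = mex{1,1} = 0
G(8) = mex{0,2} = 1
G(9) = mex{1,0} = 2
G(10) = mex{2,1} = 0
G(11) = mex{0,0} = 1
G(12) = mex{1,1} = 0
G(13) = mex{0,2} = 1
G(14) = mex{1,0} = 2
G(15) = mex{2,1} = 0
G(16) = mex{0,0} = 1
G(17) = mex{1,1} = 0
G(18) = mex{0,2} = 1
G(19) = mex{1,0} = 2
G(20) = mex{2,1} = 0
G(21) = mex{0,0} = 1
G(22) = mex{1,1} = 0
G(23) = mex{0,2} = 1
G(24) = mex{1,0} = 2
G(25) = mex{2,1} = 0
G(26) = mex{0,0} = 1
G_B(26) = 1.
Combined Grundy value = 2 ⊕ 1 = 3.

3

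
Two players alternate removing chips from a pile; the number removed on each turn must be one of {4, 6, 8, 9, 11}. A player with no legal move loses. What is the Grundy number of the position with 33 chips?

n :  0  1  2  3  4  5  6  7  8  9 10 11 12 13 14 15 16 17 18 19 20 21 22 23 24 25 26 27 28 29 30 31 32 33
G :  0  0  0  0  1  1  1  1  2  2  2  2  3  3  3  0  0  0  0  1  1  1  1  2  2  2  2  3  3  3  0  0  0  0

0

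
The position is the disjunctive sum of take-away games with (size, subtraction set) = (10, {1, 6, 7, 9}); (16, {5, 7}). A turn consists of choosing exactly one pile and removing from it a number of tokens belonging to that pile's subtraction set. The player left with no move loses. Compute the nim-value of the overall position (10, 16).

2

Pile A, S = {1, 6, 7, 9}:
G(0) = 0
G(1) = mex{0} = 1
G(2) = mex{1} = 0
G(3) = mex{0} = 1
G(4) = mex{1} = 0
G(5) = mex{0} = 1
G(6) = mex{1,0} = 2
G(7) = mex{2,1,0} = 3
G(8) = mex{3,0,1} = 2
G(9) = mex{2,1,0,0} = 3
G(10) = mex{3,0,1,1} = 2
G_A(10) = 2.
Pile B, S = {5, 7}:
n :  0  1  2  3  4  5  6  7  8  9 10 11 12 13 14 15 16
G :  0  0  0  0  0  1  1  1  1  1  2  2  0  0  0  0  0
G_B(16) = 0.
Combined Grundy value = 2 ⊕ 0 = 2.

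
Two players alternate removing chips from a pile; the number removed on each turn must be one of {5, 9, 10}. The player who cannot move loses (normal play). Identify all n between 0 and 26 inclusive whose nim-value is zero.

0, 1, 2, 3, 4, 15, 16, 17, 18, 19

G(0) = 0
G(1) = mex{} = 0
G(2) = mex{} = 0
G(3) = mex{} = 0
G(4) = mex{} = 0
G(5) = mex{0} = 1
G(6) = mex{0} = 1
G(7) = mex{0} = 1
G(8) = mex{0} = 1
G(9) = mex{0,0} = 1
G(10) = mex{1,0,0} = 2
G(11) = mex{1,0,0} = 2
G(12) = mex{1,0,0} = 2
G(13) = mex{1,0,0} = 2
G(14) = mex{1,1,0} = 2
G(15) = mex{2,1,1} = 0
G(16) = mex{2,1,1} = 0
G(17) = mex{2,1,1} = 0
G(18) = mex{2,1,1} = 0
G(19) = mex{2,2,1} = 0
G(20) = mex{0,2,2} = 1
G(21) = mex{0,2,2} = 1
G(22) = mex{0,2,2} = 1
G(23) = mex{0,2,2} = 1
G(24) = mex{0,0,2} = 1
G(25) = mex{1,0,0} = 2
G(26) = mex{1,0,0} = 2
P-positions are exactly the n with G(n) = 0.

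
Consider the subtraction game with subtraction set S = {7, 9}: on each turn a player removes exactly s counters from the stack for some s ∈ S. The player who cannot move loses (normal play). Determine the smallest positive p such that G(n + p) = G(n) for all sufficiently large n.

16

G(0) = 0
G(1) = mex{} = 0
G(2) = mex{} = 0
G(3) = mex{} = 0
G(4) = mex{} = 0
G(5) = mex{} = 0
G(6) = mex{} = 0
G(7) = mex{0} = 1
G(8) = mex{0} = 1
G(9) = mex{0,0} = 1
G(10) = mex{0,0} = 1
G(11) = mex{0,0} = 1
G(12) = mex{0,0} = 1
G(13) = mex{0,0} = 1
G(14) = mex{1,0} = 2
G(15) = mex{1,0} = 2
G(16) = mex{1,1} = 0
G(17) = mex{1,1} = 0
G(18) = mex{1,1} = 0
G(19) = mex{1,1} = 0
G(20) = mex{1,1} = 0
G(21) = mex{2,1} = 0
G(22) = mex{2,1} = 0
G(23) = mex{0,2} = 1
G(24) = mex{0,2} = 1
G(25) = mex{0,0} = 1
G(26) = mex{0,0} = 1
G(27) = mex{0,0} = 1
G(28) = mex{0,0} = 1
G(29) = mex{0,0} = 1
G(30) = mex{1,0} = 2
G(31) = mex{1,0} = 2
G(32) = mex{1,1} = 0
G(33) = mex{1,1} = 0
G(n+16) = G(n) holds for n = 0,…,8 (a full window of length max(S) = 9), so the sequence is purely periodic with period 16.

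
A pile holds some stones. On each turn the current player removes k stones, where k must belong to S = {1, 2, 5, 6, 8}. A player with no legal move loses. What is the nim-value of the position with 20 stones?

3

G(0) = 0
G(1) = mex{0} = 1
G(2) = mex{1,0} = 2
G(3) = mex{2,1} = 0
G(4) = mex{0,2} = 1
G(5) = mex{1,0,0} = 2
G(6) = mex{2,1,1,0} = 3
G(7) = mex{3,2,2,1} = 0
G(8) = mex{0,3,0,2,0} = 1
G(9) = mex{1,0,1,0,1} = 2
G(10) = mex{2,1,2,1,2} = 0
G(11) = mex{0,2,3,2,0} = 1
G(12) = mex{1,0,0,3,1} = 2
G(13) = mex{2,1,1,0,2} = 3
G(14) = mex{3,2,2,1,3} = 0
G(15) = mex{0,3,0,2,0} = 1
G(16) = mex{1,0,1,0,1} = 2
G(17) = mex{2,1,2,1,2} = 0
G(18) = mex{0,2,3,2,0} = 1
G(19) = mex{1,0,0,3,1} = 2
G(20) = mex{2,1,1,0,2} = 3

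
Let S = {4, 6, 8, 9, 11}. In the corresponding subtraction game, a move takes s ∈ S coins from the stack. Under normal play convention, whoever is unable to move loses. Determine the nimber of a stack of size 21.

G(0) = 0
G(1) = mex{} = 0
G(2) = mex{} = 0
G(3) = mex{} = 0
G(4) = mex{0} = 1
G(5) = mex{0} = 1
G(6) = mex{0,0} = 1
G(7) = mex{0,0} = 1
G(8) = mex{1,0,0} = 2
G(9) = mex{1,0,0,0} = 2
G(10) = mex{1,1,0,0} = 2
G(11) = mex{1,1,0,0,0} = 2
G(12) = mex{2,1,1,0,0} = 3
G(13) = mex{2,1,1,1,0} = 3
G(14) = mex{2,2,1,1,0} = 3
G(15) = mex{2,2,1,1,1} = 0
G(16) = mex{3,2,2,1,1} = 0
G(17) = mex{3,2,2,2,1} = 0
G(18) = mex{3,3,2,2,1} = 0
G(19) = mex{0,3,2,2,2} = 1
G(20) = mex{0,3,3,2,2} = 1
G(21) = mex{0,0,3,3,2} = 1

1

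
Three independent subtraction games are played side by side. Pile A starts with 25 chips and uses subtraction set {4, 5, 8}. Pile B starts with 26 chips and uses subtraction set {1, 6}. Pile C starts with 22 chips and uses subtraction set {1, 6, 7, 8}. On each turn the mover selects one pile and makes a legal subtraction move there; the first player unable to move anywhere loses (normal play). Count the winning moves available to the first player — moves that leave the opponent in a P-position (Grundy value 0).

4

Pile A, S = {4, 5, 8}:
G(0) = 0
G(1) = mex{} = 0
G(2) = mex{} = 0
G(3) = mex{} = 0
G(4) = mex{0} = 1
G(5) = mex{0,0} = 1
G(6) = mex{0,0} = 1
G(7) = mex{0,0} = 1
G(8) = mex{1,0,0} = 2
G(9) = mex{1,1,0} = 2
G(10) = mex{1,1,0} = 2
G(11) = mex{1,1,0} = 2
G(12) = mex{2,1,1} = 0
G(13) = mex{2,2,1} = 0
G(14) = mex{2,2,1} = 0
G(15) = mex{2,2,1} = 0
G(16) = mex{0,2,2} = 1
G(17) = mex{0,0,2} = 1
G(18) = mex{0,0,2} = 1
G(19) = mex{0,0,2} = 1
G(20) = mex{1,0,0} = 2
G(21) = mex{1,1,0} = 2
G(22) = mex{1,1,0} = 2
G(23) = mex{1,1,0} = 2
G(24) = mex{2,1,1} = 0
G(25) = mex{2,2,1} = 0
G_A(25) = 0.
Pile B, S = {1, 6}:
G(0) = 0
G(1) = mex{0} = 1
G(2) = mex{1} = 0
G(3) = mex{0} = 1
G(4) = mex{1} = 0
G(5) = mex{0} = 1
G(6) = mex{1,0} = 2
G(7) = mex{2,1} = 0
G(8) = mex{0,0} = 1
G(9) = mex{1,1} = 0
G(10) = mex{0,0} = 1
G(11) = mex{1,1} = 0
G(12) = mex{0,2} = 1
G(13) = mex{1,0} = 2
G(14) = mex{2,1} = 0
G(15) = mex{0,0} = 1
G(16) = mex{1,1} = 0
G(17) = mex{0,0} = 1
G(18) = mex{1,1} = 0
G(19) = mex{0,2} = 1
G(20) = mex{1,0} = 2
G(21) = mex{2,1} = 0
G(22) = mex{0,0} = 1
G(23) = mex{1,1} = 0
G(24) = mex{0,0} = 1
G(25) = mex{1,1} = 0
G(26) = mex{0,2} = 1
G_B(26) = 1.
Pile C, S = {1, 6, 7, 8}:
G(0) = 0
G(1) = mex{0} = 1
G(2) = mex{1} = 0
G(3) = mex{0} = 1
G(4) = mex{1} = 0
G(5) = mex{0} = 1
G(6) = mex{1,0} = 2
G(7) = mex{2,1,0} = 3
G(8) = mex{3,0,1,0} = 2
G(9) = mex{2,1,0,1} = 3
G(10) = mex{3,0,1,0} = 2
G(11) = mex{2,1,0,1} = 3
G(12) = mex{3,2,1,0} = 4
G(13) = mex{4,3,2,1} = 0
G(14) = mex{0,2,3,2} = 1
G(15) = mex{1,3,2,3} = 0
G(16) = mex{0,2,3,2} = 1
G(17) = mex{1,3,2,3} = 0
G(18) = mex{0,4,3,2} = 1
G(19) = mex{1,0,4,3} = 2
G(20) = mex{2,1,0,4} = 3
G(21) = mex{3,0,1,0} = 2
G(22) = mex{2,1,0,1} = 3
G_C(22) = 3.
Combined Grundy value = 0 ⊕ 1 ⊕ 3 = 2.
A winning move leaves total XOR = 0, i.e. changes one component's Grundy value g to g ⊕ X where X is the current total.
Pile A: need g' = 0⊕2 = 2. Options: 25−4→G=2, 25−5→G=2, 25−8→G=1. Hits: 2.
Pile B: need g' = 1⊕2 = 3. Options: 26−1→G=0, 26−6→G=2. Hits: 0.
Pile C: need g' = 3⊕2 = 1. Options: 22−1→G=2, 22−6→G=1, 22−7→G=0, 22−8→G=1. Hits: 2.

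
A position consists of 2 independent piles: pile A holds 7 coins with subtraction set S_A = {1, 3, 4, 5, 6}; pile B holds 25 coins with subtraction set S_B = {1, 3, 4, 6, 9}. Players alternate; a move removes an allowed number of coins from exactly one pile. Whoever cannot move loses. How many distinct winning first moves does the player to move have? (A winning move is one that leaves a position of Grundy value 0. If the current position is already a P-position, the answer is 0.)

Pile A, S = {1, 3, 4, 5, 6}:
G(0) = 0
G(1) = mex{0} = 1
G(2) = mex{1} = 0
G(3) = mex{0,0} = 1
G(4) = mex{1,1,0} = 2
G(5) = mex{2,0,1,0} = 3
G(6) = mex{3,1,0,1,0} = 2
G(7) = mex{2,2,1,0,1} = 3
G_A(7) = 3.
Pile B, S = {1, 3, 4, 6, 9}:
n :  0  1  2  3  4  5  6  7  8  9 10 11 12 13 14 15 16 17 18 19 20 21 22 23 24 25
G :  0  1  0  1  2  3  2  0  1  4  3  2  0  1  0  1  2  3  2  0  1  4  3  2  0  1
G_B(25) = 1.
Combined Grundy value = 3 ⊕ 1 = 2.
A winning move leaves total XOR = 0, i.e. changes one component's Grundy value g to g ⊕ X where X is the current total.
Pile A: need g' = 3⊕2 = 1. Options: 7−1→G=2, 7−3→G=2, 7−4→G=1, 7−5→G=0, 7−6→G=1. Hits: 2.
Pile B: need g' = 1⊕2 = 3. Options: 25−1→G=0, 25−3→G=3, 25−4→G=4, 25−6→G=0, 25−9→G=2. Hits: 1.

3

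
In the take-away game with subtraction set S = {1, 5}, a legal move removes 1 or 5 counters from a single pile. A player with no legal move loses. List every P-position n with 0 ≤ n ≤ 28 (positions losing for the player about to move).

n :  0  1  2  3  4  5  6  7  8  9 10 11 12 13 14 15 16 17 18 19 20 21 22 23 24 25 26 27 28
G :  0  1  0  1  0  1  0  1  0  1  0  1  0  1  0  1  0  1  0  1  0  1  0  1  0  1  0  1  0
P-positions are exactly the n with G(n) = 0.

0, 2, 4, 6, 8, 10, 12, 14, 16, 18, 20, 22, 24, 26, 28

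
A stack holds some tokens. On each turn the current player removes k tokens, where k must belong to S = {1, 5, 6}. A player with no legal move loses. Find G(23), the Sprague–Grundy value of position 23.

n :  0  1  2  3  4  5  6  7  8  9 10 11 12 13 14 15 16 17 18 19 20 21 22 23
G :  0  1  0  1  0  1  2  3  2  3  2  0  1  0  1  0  1  2  3  2  3  2  0  1

1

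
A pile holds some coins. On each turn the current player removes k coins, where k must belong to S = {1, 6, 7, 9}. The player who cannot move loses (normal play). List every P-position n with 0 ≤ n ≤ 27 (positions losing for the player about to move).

n :  0  1  2  3  4  5  6  7  8  9 10 11 12 13 14 15 16 17 18 19 20 21 22 23 24 25 26 27
G :  0  1  0  1  0  1  2  3  2  3  2  3  0  1  0  1  0  1  2  3  2  3  2  3  0  1  0  1
P-positions are exactly the n with G(n) = 0.

0, 2, 4, 12, 14, 16, 24, 26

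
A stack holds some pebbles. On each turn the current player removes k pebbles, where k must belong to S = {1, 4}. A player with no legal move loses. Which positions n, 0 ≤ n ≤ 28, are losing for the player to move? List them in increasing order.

n :  0  1  2  3  4  5  6  7  8  9 10 11 12 13 14 15 16 17 18 19 20 21 22 23 24 25 26 27 28
G :  0  1  0  1  2  0  1  0  1  2  0  1  0  1  2  0  1  0  1  2  0  1  0  1  2  0  1  0  1
P-positions are exactly the n with G(n) = 0.

0, 2, 5, 7, 10, 12, 15, 17, 20, 22, 25, 27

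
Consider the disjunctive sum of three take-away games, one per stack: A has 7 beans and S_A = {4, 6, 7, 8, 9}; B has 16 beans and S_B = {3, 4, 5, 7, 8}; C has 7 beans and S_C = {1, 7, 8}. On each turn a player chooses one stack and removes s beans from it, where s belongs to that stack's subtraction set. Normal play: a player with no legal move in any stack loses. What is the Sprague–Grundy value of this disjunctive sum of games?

Stack A, S = {4, 6, 7, 8, 9}:
G(0) = 0
G(1) = mex{} = 0
G(2) = mex{} = 0
G(3) = mex{} = 0
G(4) = mex{0} = 1
G(5) = mex{0} = 1
G(6) = mex{0,0} = 1
G(7) = mex{0,0,0} = 1
G_A(7) = 1.
Stack B, S = {3, 4, 5, 7, 8}:
n :  0  1  2  3  4  5  6  7  8  9 10 11 12 13 14 15 16
G :  0  0  0  1  1  1  2  2  2  3  3  0  0  0  1  1  1
G_B(16) = 1.
Stack C, S = {1, 7, 8}:
G(0) = 0
G(1) = mex{0} = 1
G(2) = mex{1} = 0
G(3) = mex{0} = 1
G(4) = mex{1} = 0
G(5) = mex{0} = 1
G(6) = mex{1} = 0
G(7) = mex{0,0} = 1
G_C(7) = 1.
Combined Grundy value = 1 ⊕ 1 ⊕ 1 = 1.

1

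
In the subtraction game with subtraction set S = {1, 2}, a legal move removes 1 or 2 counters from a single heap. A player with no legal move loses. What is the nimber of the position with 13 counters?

1

n :  0  1  2  3  4  5  6  7  8  9 10 11 12 13
G :  0  1  2  0  1  2  0  1  2  0  1  2  0  1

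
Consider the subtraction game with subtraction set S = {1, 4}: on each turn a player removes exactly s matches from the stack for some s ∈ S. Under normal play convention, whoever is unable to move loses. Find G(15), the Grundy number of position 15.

0

G(0) = 0
G(1) = mex{0} = 1
G(2) = mex{1} = 0
G(3) = mex{0} = 1
G(4) = mex{1,0} = 2
G(5) = mex{2,1} = 0
G(6) = mex{0,0} = 1
G(7) = mex{1,1} = 0
G(8) = mex{0,2} = 1
G(9) = mex{1,0} = 2
G(10) = mex{2,1} = 0
G(11) = mex{0,0} = 1
G(12) = mex{1,1} = 0
G(13) = mex{0,2} = 1
G(14) = mex{1,0} = 2
G(15) = mex{2,1} = 0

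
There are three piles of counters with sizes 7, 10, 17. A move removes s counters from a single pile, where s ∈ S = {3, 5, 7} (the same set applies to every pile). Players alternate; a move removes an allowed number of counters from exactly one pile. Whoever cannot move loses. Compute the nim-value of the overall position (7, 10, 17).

All piles use S = {3, 5, 7}:
n :  0  1  2  3  4  5  6  7  8  9 10 11 12 13 14 15 16 17
G :  0  0  0  1  1  1  2  2  2  3  0  0  0  1  1  1  2  2
Pile A: G(7) = 2.
Pile B: G(10) = 0.
Pile C: G(17) = 2.
Combined Grundy value = 2 ⊕ 0 ⊕ 2 = 0.

0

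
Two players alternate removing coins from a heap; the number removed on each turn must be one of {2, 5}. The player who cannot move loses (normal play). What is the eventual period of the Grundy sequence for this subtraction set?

n :  0  1  2  3  4  5  6  7  8  9 10 11 12 13 14 15
G :  0  0  1  1  0  2  1  0  0  1  1  0  2  1  0  0
G(n+7) = G(n) holds for n = 0,…,4 (a full window of length max(S) = 5), so the sequence is purely periodic with period 7.

7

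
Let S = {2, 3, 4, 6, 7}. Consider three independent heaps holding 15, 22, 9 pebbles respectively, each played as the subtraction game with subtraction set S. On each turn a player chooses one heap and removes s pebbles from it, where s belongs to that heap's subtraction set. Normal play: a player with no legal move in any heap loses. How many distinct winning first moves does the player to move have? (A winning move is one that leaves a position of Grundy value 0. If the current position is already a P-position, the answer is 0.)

5

All heaps use S = {2, 3, 4, 6, 7}:
G(0) = 0
G(1) = mex{} = 0
G(2) = mex{0} = 1
G(3) = mex{0,0} = 1
G(4) = mex{1,0,0} = 2
G(5) = mex{1,1,0} = 2
G(6) = mex{2,1,1,0} = 3
G(7) = mex{2,2,1,0,0} = 3
G(8) = mex{3,2,2,1,0} = 4
G(9) = mex{3,3,2,1,1} = 0
G(10) = mex{4,3,3,2,1} = 0
G(11) = mex{0,4,3,2,2} = 1
G(12) = mex{0,0,4,3,2} = 1
G(13) = mex{1,0,0,3,3} = 2
G(14) = mex{1,1,0,4,3} = 2
G(15) = mex{2,1,1,0,4} = 3
G(16) = mex{2,2,1,0,0} = 3
G(17) = mex{3,2,2,1,0} = 4
G(18) = mex{3,3,2,1,1} = 0
G(19) = mex{4,3,3,2,1} = 0
G(20) = mex{0,4,3,2,2} = 1
G(21) = mex{0,0,4,3,2} = 1
G(22) = mex{1,0,0,3,3} = 2
Heap A: G(15) = 3.
Heap B: G(22) = 2.
Heap C: G(9) = 0.
Combined Grundy value = 3 ⊕ 2 ⊕ 0 = 1.
A winning move leaves total XOR = 0, i.e. changes one component's Grundy value g to g ⊕ X where X is the current total.
Heap A: need g' = 3⊕1 = 2. Options: 15−2→G=2, 15−3→G=1, 15−4→G=1, 15−6→G=0, 15−7→G=4. Hits: 1.
Heap B: need g' = 2⊕1 = 3. Options: 22−2→G=1, 22−3→G=0, 22−4→G=0, 22−6→G=3, 22−7→G=3. Hits: 2.
Heap C: need g' = 0⊕1 = 1. Options: 9−2→G=3, 9−3→G=3, 9−4→G=2, 9−6→G=1, 9−7→G=1. Hits: 2.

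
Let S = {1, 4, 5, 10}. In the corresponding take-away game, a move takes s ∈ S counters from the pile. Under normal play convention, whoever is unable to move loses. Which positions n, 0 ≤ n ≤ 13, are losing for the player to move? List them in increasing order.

n :  0  1  2  3  4  5  6  7  8  9 10 11 12 13
G :  0  1  0  1  2  3  2  3  0  1  4  0  1  2
P-positions are exactly the n with G(n) = 0.

0, 2, 8, 11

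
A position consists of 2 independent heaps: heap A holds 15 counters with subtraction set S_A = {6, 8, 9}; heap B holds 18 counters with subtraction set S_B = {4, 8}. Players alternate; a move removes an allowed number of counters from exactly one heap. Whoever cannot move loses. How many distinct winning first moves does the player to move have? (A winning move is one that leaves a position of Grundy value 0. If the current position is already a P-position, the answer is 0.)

4

Heap A, S = {6, 8, 9}:
n :  0  1  2  3  4  5  6  7  8  9 10 11 12 13 14 15
G :  0  0  0  0  0  0  1  1  1  1  1  1  2  2  2  0
G_A(15) = 0.
Heap B, S = {4, 8}:
G(0) = 0
G(1) = mex{} = 0
G(2) = mex{} = 0
G(3) = mex{} = 0
G(4) = mex{0} = 1
G(5) = mex{0} = 1
G(6) = mex{0} = 1
G(7) = mex{0} = 1
G(8) = mex{1,0} = 2
G(9) = mex{1,0} = 2
G(10) = mex{1,0} = 2
G(11) = mex{1,0} = 2
G(12) = mex{2,1} = 0
G(13) = mex{2,1} = 0
G(14) = mex{2,1} = 0
G(15) = mex{2,1} = 0
G(16) = mex{0,2} = 1
G(17) = mex{0,2} = 1
G(18) = mex{0,2} = 1
G_B(18) = 1.
Combined Grundy value = 0 ⊕ 1 = 1.
A winning move leaves total XOR = 0, i.e. changes one component's Grundy value g to g ⊕ X where X is the current total.
Heap A: need g' = 0⊕1 = 1. Options: 15−6→G=1, 15−8→G=1, 15−9→G=1. Hits: 3.
Heap B: need g' = 1⊕1 = 0. Options: 18−4→G=0, 18−8→G=2. Hits: 1.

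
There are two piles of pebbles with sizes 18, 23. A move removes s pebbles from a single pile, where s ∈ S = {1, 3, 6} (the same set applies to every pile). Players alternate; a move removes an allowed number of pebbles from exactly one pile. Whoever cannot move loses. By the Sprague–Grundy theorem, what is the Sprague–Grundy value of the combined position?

1

All piles use S = {1, 3, 6}:
n :  0  1  2  3  4  5  6  7  8  9 10 11 12 13 14 15 16 17 18 19 20 21 22 23
G :  0  1  0  1  0  1  2  3  2  0  1  0  1  0  1  2  3  2  0  1  0  1  0  1
Pile A: G(18) = 0.
Pile B: G(23) = 1.
Combined Grundy value = 0 ⊕ 1 = 1.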